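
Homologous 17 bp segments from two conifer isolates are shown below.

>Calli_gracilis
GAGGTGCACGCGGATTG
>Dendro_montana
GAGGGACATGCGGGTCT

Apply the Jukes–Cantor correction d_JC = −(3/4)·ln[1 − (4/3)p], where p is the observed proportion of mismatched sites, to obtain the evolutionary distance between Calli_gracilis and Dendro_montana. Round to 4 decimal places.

0.4770

The sequences differ at positions 5 (T/G), 6 (G/A), 9 (C/T), 14 (A/G), 16 (T/C), 17 (G/T).
p = 6/17 = 0.352941.
d = −0.75 · ln(1 − (4/3)·0.352941) = −0.75 · ln(0.529412) = −0.75 · (-0.635988) = 0.4770.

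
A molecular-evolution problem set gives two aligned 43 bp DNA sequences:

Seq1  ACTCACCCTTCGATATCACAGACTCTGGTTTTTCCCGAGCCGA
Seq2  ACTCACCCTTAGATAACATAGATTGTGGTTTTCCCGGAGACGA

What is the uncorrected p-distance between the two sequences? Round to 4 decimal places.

0.1860

Mismatches occur at site 11 (C/A), site 16 (T/A), site 19 (C/T), site 23 (C/T), site 25 (C/G), site 33 (T/C), site 36 (C/G), site 40 (C/A).
There are 8 differences over 43 sites, so p = 8/43 = 0.1860.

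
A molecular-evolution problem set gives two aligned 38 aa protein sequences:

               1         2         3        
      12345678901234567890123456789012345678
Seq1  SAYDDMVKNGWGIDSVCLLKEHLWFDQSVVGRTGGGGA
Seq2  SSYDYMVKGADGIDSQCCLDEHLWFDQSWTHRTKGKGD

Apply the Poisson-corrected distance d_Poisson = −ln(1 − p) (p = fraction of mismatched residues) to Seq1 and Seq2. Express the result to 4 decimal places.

0.4595

The sequences differ at positions 2 (A/S), 5 (D/Y), 9 (N/G), 10 (G/A), 11 (W/D), 16 (V/Q), 18 (L/C), 20 (K/D), 29 (V/W), 30 (V/T), 31 (G/H), 34 (G/K), 36 (G/K), 38 (A/D).
p = 14/38 = 0.368421.
d = −ln(1 − 0.368421) = −ln(0.631579) = 0.4595.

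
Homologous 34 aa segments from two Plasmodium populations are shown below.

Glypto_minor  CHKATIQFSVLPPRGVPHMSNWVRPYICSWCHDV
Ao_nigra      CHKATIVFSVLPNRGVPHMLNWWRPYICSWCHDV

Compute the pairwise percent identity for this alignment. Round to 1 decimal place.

Mismatches occur at site 7 (Q→V), site 13 (P→N), site 20 (S→L), site 23 (V→W).
30 of the 34 sites match, so the percent identity is 30/34 × 100 = 88.2%.

88.2%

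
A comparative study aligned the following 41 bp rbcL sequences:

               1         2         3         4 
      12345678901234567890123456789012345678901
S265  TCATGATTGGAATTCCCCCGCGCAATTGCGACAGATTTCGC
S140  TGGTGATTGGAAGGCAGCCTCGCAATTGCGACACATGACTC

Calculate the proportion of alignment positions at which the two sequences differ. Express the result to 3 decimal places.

Mismatches occur at site 2 (C↔G), site 3 (A↔G), site 13 (T↔G), site 14 (T↔G), site 16 (C↔A), site 17 (C↔G), site 20 (G↔T), site 34 (G↔C), site 37 (T↔G), site 38 (T↔A), site 40 (G↔T).
There are 11 differences over 41 sites, so p = 11/41 = 0.268.

0.268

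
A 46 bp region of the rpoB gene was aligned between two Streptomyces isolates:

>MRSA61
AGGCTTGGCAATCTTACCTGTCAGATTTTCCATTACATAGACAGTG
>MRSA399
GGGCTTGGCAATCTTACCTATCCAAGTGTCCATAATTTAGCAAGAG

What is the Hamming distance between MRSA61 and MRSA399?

Differing sites — 1:A/G; 20:G/A; 23:A/C; 24:G/A; 26:T/G; 28:T/G; 34:T/A; 36:C/T; 37:A/T; 41:A/C; 42:C/A; 45:T/A.
That gives 12 mismatches out of 46 aligned sites, so the Hamming distance is 12.

12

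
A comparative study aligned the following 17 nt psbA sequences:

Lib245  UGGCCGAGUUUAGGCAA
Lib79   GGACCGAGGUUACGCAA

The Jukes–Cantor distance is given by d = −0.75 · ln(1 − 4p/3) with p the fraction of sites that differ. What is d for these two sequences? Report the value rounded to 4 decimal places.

Mismatches occur at site 1 (U→G), site 3 (G→A), site 9 (U→G), site 13 (G→C).
p = 4/17 = 0.235294.
d = −0.75 · ln(1 − (4/3)·0.235294) = −0.75 · ln(0.686275) = −0.75 · (-0.376477) = 0.2824.

0.2824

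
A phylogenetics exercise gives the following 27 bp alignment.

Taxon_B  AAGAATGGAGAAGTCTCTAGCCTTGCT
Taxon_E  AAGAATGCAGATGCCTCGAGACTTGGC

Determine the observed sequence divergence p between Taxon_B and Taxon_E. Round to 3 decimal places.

The sequences differ at positions 8 (G/C), 12 (A/T), 14 (T/C), 18 (T/G), 21 (C/A), 26 (C/G), 27 (T/C).
There are 7 differences over 27 sites, so p = 7/27 = 0.259.

0.259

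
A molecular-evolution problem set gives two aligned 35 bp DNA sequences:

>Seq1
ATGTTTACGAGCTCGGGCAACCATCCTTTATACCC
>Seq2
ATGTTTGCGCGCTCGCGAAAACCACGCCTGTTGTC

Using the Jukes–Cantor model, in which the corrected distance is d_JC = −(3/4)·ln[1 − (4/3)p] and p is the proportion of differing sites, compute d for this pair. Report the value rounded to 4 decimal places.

The sequences differ at positions 7 (A/G), 10 (A/C), 16 (G/C), 18 (C/A), 21 (C/A), 23 (A/C), 24 (T/A), 26 (C/G), 27 (T/C), 28 (T/C), 30 (A/G), 32 (A/T), 33 (C/G), 34 (C/T).
p = 14/35 = 0.400000.
d = −0.75 · ln(1 − (4/3)·0.400000) = −0.75 · ln(0.466667) = −0.75 · (-0.762139) = 0.5716.

0.5716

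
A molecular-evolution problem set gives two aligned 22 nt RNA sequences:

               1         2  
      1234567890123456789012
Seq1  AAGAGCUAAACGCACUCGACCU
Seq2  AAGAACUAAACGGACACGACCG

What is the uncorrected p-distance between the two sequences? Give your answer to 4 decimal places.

0.1818

The sequences differ at positions 5 (G/A), 13 (C/G), 16 (U/A), 22 (U/G).
There are 4 differences over 22 sites, so p = 4/22 = 0.1818.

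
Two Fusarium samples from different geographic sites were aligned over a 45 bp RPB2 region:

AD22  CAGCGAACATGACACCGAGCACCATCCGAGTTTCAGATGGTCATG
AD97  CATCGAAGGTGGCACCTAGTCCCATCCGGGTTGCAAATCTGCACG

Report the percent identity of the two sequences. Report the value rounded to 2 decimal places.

Differing sites — 3:G/T; 8:C/G; 9:A/G; 12:A/G; 17:G/T; 20:C/T; 21:A/C; 29:A/G; 33:T/G; 36:G/A; 39:G/C; 40:G/T; 41:T/G; 44:T/C.
31 of the 45 sites match, so the percent identity is 31/45 × 100 = 68.89%.

68.89%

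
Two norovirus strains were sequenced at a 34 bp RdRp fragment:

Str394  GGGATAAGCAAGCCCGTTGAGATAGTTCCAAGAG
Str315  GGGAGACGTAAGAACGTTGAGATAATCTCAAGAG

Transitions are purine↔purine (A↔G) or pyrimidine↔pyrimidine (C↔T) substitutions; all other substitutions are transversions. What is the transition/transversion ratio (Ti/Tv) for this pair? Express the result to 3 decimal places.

Mismatches occur at site 5 (T→G, transversion), site 7 (A→C, transversion), site 9 (C→T, transition), site 13 (C→A, transversion), site 14 (C→A, transversion), site 25 (G→A, transition), site 27 (T→C, transition), site 28 (C→T, transition).
Of the 8 differences, 4 transitions and 4 transversions, so Ti/Tv = 4/4 = 1.000.

1.000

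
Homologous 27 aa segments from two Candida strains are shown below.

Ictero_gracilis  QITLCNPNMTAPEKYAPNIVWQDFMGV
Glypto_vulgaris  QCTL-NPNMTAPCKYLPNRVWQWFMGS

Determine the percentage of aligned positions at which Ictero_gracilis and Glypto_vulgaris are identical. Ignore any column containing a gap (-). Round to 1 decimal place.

Excluding the 1 gap column leaves 26 comparable sites.
The sequences differ at positions 2 (I/C), 13 (E/C), 16 (A/L), 19 (I/R), 23 (D/W), 27 (V/S).
20 of the 26 comparable sites match, so the percent identity is 20/26 × 100 = 76.9%.

76.9%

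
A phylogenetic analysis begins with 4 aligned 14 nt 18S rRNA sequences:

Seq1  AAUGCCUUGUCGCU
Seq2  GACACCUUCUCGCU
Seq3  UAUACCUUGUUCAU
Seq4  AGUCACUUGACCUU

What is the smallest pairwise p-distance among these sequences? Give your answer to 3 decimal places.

0.286

Pairwise Hamming distances:
  Seq1 vs Seq2: 4
  Seq1 vs Seq3: 5
  Seq1 vs Seq4: 6
  Seq2 vs Seq3: 6
  Seq2 vs Seq4: 9
  Seq3 vs Seq4: 7
The smallest is 4 mismatches, between Seq1 and Seq2; p = 4/14 = 0.286.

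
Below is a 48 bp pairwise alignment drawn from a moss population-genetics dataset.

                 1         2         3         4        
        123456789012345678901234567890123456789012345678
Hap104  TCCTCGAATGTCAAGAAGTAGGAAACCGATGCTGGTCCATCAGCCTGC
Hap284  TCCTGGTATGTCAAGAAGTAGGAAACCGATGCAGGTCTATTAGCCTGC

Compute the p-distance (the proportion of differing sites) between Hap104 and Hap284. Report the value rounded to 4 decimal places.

Differing sites — 5:C/G; 7:A/T; 33:T/A; 38:C/T; 41:C/T.
There are 5 differences over 48 sites, so p = 5/48 = 0.1042.

0.1042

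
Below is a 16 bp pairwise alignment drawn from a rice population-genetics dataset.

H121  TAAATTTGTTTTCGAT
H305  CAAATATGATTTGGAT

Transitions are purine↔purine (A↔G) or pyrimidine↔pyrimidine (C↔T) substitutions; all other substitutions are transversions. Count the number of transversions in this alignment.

Mismatches occur at site 1 (T/C, transition), site 6 (T/A, transversion), site 9 (T/A, transversion), site 13 (C/G, transversion).
Of the 4 differences, 1 transition and 3 transversions, so the answer is 3.

3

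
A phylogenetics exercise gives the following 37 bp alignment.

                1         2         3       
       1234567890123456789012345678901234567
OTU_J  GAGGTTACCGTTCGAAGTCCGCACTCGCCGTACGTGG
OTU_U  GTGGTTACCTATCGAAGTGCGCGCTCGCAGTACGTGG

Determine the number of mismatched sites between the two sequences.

6

The sequences differ at positions 2 (A/T), 10 (G/T), 11 (T/A), 19 (C/G), 23 (A/G), 29 (C/A).
That gives 6 mismatches out of 37 aligned sites, so the Hamming distance is 6.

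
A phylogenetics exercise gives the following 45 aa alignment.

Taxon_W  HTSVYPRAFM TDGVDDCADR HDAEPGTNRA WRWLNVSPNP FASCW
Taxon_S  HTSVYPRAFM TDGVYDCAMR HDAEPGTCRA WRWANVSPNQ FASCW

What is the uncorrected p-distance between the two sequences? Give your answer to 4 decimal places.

0.1111

The sequences differ at positions 15 (D/Y), 19 (D/M), 28 (N/C), 34 (L/A), 40 (P/Q).
There are 5 differences over 45 sites, so p = 5/45 = 0.1111.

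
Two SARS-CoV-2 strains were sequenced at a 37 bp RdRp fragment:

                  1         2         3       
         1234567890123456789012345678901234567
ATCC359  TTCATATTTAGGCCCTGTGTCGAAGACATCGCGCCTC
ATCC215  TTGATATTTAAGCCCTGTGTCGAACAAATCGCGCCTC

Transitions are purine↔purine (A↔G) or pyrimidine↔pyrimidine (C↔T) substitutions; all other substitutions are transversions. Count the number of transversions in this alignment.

The sequences differ at positions 3 (C/G, transversion), 11 (G/A, transition), 25 (G/C, transversion), 27 (C/A, transversion).
Of the 4 differences, 1 transition and 3 transversions, so the answer is 3.

3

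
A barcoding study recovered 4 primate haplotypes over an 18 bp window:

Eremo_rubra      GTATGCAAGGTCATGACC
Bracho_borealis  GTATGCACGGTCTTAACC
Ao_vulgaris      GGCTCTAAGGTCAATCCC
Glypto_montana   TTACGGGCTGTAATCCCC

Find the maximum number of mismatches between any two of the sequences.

12

Pairwise Hamming distances:
  Eremo_rubra vs Bracho_borealis: 3
  Eremo_rubra vs Ao_vulgaris: 7
  Eremo_rubra vs Glypto_montana: 9
  Bracho_borealis vs Ao_vulgaris: 9
  Bracho_borealis vs Glypto_montana: 9
  Ao_vulgaris vs Glypto_montana: 12
The largest is 12, between Ao_vulgaris and Glypto_montana.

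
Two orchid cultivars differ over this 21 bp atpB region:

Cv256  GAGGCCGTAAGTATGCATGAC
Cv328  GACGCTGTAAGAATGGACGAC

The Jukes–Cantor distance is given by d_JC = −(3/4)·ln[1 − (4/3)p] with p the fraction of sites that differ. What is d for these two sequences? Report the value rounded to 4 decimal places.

The sequences differ at positions 3 (G/C), 6 (C/T), 12 (T/A), 16 (C/G), 18 (T/C).
p = 5/21 = 0.238095.
d = −0.75 · ln(1 − (4/3)·0.238095) = −0.75 · ln(0.682540) = −0.75 · (-0.381934) = 0.2865.

0.2865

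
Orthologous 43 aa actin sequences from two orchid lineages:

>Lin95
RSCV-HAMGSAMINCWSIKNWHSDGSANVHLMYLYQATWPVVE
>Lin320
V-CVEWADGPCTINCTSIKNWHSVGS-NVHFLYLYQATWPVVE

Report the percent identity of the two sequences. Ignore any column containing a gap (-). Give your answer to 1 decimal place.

75.0%

Excluding the 3 gap columns leaves 40 comparable sites.
Mismatches occur at site 1 (R→V), site 6 (H→W), site 8 (M→D), site 10 (S→P), site 11 (A→C), site 12 (M→T), site 16 (W→T), site 24 (D→V), site 31 (L→F), site 32 (M→L).
30 of the 40 comparable sites match, so the percent identity is 30/40 × 100 = 75.0%.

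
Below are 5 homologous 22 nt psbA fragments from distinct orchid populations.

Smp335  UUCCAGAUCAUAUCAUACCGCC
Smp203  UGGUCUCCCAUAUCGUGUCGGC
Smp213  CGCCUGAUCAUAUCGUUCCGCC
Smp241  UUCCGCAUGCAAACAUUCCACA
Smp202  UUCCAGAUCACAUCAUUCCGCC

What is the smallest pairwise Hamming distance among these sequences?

2

Pairwise Hamming distances:
  Smp335 vs Smp203: 11
  Smp335 vs Smp213: 5
  Smp335 vs Smp241: 9
  Smp335 vs Smp202: 2
  Smp203 vs Smp213: 10
  Smp203 vs Smp241: 17
  Smp203 vs Smp202: 12
  Smp213 vs Smp241: 11
  Smp213 vs Smp202: 5
  Smp241 vs Smp202: 8
The smallest is 2, between Smp335 and Smp202.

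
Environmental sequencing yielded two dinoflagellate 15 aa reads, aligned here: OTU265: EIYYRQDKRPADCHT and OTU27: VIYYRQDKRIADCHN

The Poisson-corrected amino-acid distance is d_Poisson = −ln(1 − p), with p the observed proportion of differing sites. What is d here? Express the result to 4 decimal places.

The sequences differ at positions 1 (E/V), 10 (P/I), 15 (T/N).
p = 3/15 = 0.200000.
d = −ln(1 − 0.200000) = −ln(0.800000) = 0.2231.

0.2231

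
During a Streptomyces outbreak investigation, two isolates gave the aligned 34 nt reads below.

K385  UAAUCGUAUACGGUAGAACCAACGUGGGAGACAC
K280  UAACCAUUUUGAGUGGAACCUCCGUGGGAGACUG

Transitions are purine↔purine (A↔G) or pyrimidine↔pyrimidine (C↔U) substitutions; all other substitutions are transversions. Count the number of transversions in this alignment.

7

The sequences differ at positions 4 (U/C, transition), 6 (G/A, transition), 8 (A/U, transversion), 10 (A/U, transversion), 11 (C/G, transversion), 12 (G/A, transition), 15 (A/G, transition), 21 (A/U, transversion), 22 (A/C, transversion), 33 (A/U, transversion), 34 (C/G, transversion).
Of the 11 differences, 4 transitions and 7 transversions, so the answer is 7.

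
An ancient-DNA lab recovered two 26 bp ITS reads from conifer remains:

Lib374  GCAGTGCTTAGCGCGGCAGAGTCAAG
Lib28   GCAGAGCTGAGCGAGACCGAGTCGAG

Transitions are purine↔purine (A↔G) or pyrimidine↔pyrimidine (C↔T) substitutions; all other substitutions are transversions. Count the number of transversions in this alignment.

4

The sequences differ at positions 5 (T/A, transversion), 9 (T/G, transversion), 14 (C/A, transversion), 16 (G/A, transition), 18 (A/C, transversion), 24 (A/G, transition).
Of the 6 differences, 2 transitions and 4 transversions, so the answer is 4.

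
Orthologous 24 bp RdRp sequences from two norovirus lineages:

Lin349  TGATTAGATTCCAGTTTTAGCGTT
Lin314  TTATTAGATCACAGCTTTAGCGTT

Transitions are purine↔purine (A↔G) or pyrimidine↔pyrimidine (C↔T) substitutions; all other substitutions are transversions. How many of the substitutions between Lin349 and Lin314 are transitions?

Mismatches occur at site 2 (G/T, transversion), site 10 (T/C, transition), site 11 (C/A, transversion), site 15 (T/C, transition).
Of the 4 differences, 2 transitions and 2 transversions, so the answer is 2.

2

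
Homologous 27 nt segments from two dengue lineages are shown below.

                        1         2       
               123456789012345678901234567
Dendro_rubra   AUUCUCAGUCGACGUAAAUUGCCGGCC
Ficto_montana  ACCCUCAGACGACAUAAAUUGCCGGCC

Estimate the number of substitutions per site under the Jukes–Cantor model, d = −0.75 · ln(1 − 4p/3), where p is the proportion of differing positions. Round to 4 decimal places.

Differing sites — 2:U/C; 3:U/C; 9:U/A; 14:G/A.
p = 4/27 = 0.148148.
d = −0.75 · ln(1 − (4/3)·0.148148) = −0.75 · ln(0.802469) = −0.75 · (-0.220062) = 0.1650.

0.1650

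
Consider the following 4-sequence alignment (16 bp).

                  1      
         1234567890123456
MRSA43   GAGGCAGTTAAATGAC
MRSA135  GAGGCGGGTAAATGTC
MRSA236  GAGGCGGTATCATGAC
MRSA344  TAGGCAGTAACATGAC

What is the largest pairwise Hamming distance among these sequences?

6

Pairwise Hamming distances:
  MRSA43 vs MRSA135: 3
  MRSA43 vs MRSA236: 4
  MRSA43 vs MRSA344: 3
  MRSA135 vs MRSA236: 5
  MRSA135 vs MRSA344: 6
  MRSA236 vs MRSA344: 3
The largest is 6, between MRSA135 and MRSA344.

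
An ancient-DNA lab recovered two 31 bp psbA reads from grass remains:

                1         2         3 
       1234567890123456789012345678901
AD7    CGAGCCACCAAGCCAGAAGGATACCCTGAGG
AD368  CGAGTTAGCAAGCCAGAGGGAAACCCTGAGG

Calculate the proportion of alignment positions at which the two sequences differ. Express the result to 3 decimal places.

Mismatches occur at site 5 (C→T), site 6 (C→T), site 8 (C→G), site 18 (A→G), site 22 (T→A).
There are 5 differences over 31 sites, so p = 5/31 = 0.161.

0.161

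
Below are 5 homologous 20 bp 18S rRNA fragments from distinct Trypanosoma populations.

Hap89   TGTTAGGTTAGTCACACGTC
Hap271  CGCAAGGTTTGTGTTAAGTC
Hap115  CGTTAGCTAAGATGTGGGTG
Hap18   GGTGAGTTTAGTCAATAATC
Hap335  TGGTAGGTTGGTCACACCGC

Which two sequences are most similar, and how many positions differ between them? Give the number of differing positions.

Pairwise Hamming distances:
  Hap89 vs Hap271: 8
  Hap89 vs Hap115: 10
  Hap89 vs Hap18: 7
  Hap89 vs Hap335: 4
  Hap271 vs Hap115: 11
  Hap271 vs Hap18: 10
  Hap271 vs Hap335: 10
  Hap115 vs Hap18: 12
  Hap115 vs Hap335: 14
  Hap18 vs Hap335: 10
The smallest is 4, between Hap89 and Hap335.

4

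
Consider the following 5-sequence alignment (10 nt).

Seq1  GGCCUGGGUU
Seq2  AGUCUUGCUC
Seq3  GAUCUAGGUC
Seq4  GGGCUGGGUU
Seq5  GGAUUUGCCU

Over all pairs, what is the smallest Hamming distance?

1

Pairwise Hamming distances:
  Seq1 vs Seq2: 5
  Seq1 vs Seq3: 4
  Seq1 vs Seq4: 1
  Seq1 vs Seq5: 5
  Seq2 vs Seq3: 4
  Seq2 vs Seq4: 5
  Seq2 vs Seq5: 5
  Seq3 vs Seq4: 4
  Seq3 vs Seq5: 7
  Seq4 vs Seq5: 5
The smallest is 1, between Seq1 and Seq4.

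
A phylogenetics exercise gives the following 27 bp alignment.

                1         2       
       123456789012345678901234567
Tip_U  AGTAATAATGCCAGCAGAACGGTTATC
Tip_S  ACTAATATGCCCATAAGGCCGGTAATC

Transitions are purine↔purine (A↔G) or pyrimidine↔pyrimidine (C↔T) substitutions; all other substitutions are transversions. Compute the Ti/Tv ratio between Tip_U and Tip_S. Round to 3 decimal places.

0.125

Mismatches occur at site 2 (G→C, transversion), site 8 (A→T, transversion), site 9 (T→G, transversion), site 10 (G→C, transversion), site 14 (G→T, transversion), site 15 (C→A, transversion), site 18 (A→G, transition), site 19 (A→C, transversion), site 24 (T→A, transversion).
Of the 9 differences, 1 transition and 8 transversions, so Ti/Tv = 1/8 = 0.125.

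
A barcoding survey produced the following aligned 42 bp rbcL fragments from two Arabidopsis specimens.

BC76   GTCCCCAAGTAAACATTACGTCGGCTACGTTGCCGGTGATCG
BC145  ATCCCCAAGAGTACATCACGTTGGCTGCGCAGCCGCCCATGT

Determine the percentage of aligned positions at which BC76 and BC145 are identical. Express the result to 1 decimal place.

Mismatches occur at site 1 (G↔A), site 10 (T↔A), site 11 (A↔G), site 12 (A↔T), site 17 (T↔C), site 22 (C↔T), site 27 (A↔G), site 30 (T↔C), site 31 (T↔A), site 36 (G↔C), site 37 (T↔C), site 38 (G↔C), site 41 (C↔G), site 42 (G↔T).
28 of the 42 sites match, so the percent identity is 28/42 × 100 = 66.7%.

66.7%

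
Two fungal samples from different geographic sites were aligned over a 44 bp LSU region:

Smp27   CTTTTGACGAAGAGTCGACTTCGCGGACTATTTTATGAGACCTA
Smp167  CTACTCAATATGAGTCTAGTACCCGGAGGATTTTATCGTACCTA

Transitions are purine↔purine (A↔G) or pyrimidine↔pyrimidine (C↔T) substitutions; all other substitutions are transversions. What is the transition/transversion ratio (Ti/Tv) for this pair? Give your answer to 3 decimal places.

Mismatches occur at site 3 (T/A, transversion), site 4 (T/C, transition), site 6 (G/C, transversion), site 8 (C/A, transversion), site 9 (G/T, transversion), site 11 (A/T, transversion), site 17 (G/T, transversion), site 19 (C/G, transversion), site 21 (T/A, transversion), site 23 (G/C, transversion), site 28 (C/G, transversion), site 29 (T/G, transversion), site 37 (G/C, transversion), site 38 (A/G, transition), site 39 (G/T, transversion).
Of the 15 differences, 2 transitions and 13 transversions, so Ti/Tv = 2/13 = 0.154.

0.154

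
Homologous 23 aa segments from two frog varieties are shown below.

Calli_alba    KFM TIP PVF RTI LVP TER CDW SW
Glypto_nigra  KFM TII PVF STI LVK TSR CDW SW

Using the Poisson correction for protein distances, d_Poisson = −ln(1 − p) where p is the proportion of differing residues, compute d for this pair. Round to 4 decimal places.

Differing sites — 6:P/I; 10:R/S; 15:P/K; 17:E/S.
p = 4/23 = 0.173913.
d = −ln(1 − 0.173913) = −ln(0.826087) = 0.1911.

0.1911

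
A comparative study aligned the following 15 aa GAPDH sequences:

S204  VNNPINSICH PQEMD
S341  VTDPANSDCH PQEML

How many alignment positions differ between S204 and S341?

The sequences differ at positions 2 (N/T), 3 (N/D), 5 (I/A), 8 (I/D), 15 (D/L).
That gives 5 mismatches out of 15 aligned sites, so the Hamming distance is 5.

5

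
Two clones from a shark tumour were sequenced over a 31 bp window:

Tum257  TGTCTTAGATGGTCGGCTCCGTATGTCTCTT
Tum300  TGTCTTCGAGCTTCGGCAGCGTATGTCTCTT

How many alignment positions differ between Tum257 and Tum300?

Differing sites — 7:A/C; 10:T/G; 11:G/C; 12:G/T; 18:T/A; 19:C/G.
That gives 6 mismatches out of 31 aligned sites, so the Hamming distance is 6.

6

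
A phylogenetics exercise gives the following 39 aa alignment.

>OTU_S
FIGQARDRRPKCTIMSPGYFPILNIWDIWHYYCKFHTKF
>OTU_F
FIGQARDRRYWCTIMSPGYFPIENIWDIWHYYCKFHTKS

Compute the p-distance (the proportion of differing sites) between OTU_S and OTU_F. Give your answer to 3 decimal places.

0.103

The sequences differ at positions 10 (P/Y), 11 (K/W), 23 (L/E), 39 (F/S).
There are 4 differences over 39 sites, so p = 4/39 = 0.103.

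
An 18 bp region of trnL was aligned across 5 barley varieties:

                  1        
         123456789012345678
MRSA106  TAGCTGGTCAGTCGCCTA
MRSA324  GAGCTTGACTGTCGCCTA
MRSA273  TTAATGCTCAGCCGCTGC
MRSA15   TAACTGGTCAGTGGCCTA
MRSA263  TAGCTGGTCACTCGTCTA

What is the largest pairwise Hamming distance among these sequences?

Pairwise Hamming distances:
  MRSA106 vs MRSA324: 4
  MRSA106 vs MRSA273: 8
  MRSA106 vs MRSA15: 2
  MRSA106 vs MRSA263: 2
  MRSA324 vs MRSA273: 12
  MRSA324 vs MRSA15: 6
  MRSA324 vs MRSA263: 6
  MRSA273 vs MRSA15: 8
  MRSA273 vs MRSA263: 10
  MRSA15 vs MRSA263: 4
The largest is 12, between MRSA324 and MRSA273.

12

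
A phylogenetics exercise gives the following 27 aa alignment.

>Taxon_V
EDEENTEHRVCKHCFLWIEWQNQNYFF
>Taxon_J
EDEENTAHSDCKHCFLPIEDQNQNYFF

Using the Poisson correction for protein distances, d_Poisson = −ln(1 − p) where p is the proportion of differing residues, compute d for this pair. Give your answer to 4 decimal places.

0.2048

The sequences differ at positions 7 (E/A), 9 (R/S), 10 (V/D), 17 (W/P), 20 (W/D).
p = 5/27 = 0.185185.
d = −ln(1 − 0.185185) = −ln(0.814815) = 0.2048.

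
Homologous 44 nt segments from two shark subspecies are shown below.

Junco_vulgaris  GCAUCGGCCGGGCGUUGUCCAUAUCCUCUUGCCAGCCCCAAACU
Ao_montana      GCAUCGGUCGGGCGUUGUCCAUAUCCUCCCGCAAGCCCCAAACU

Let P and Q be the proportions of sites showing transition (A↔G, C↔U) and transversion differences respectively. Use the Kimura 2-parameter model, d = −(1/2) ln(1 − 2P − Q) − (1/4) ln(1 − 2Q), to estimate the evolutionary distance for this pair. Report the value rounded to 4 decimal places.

0.0983

Mismatches occur at site 8 (C→U, transition), site 29 (U→C, transition), site 30 (U→C, transition), site 33 (C→A, transversion).
Of the 4 differences, 3 transitions and 1 transversion over 44 sites: P = 3/44 = 0.068182, Q = 1/44 = 0.022727.
d = −0.5·ln(0.840909) − 0.25·ln(0.954546) = −0.5·(-0.173272) − 0.25·(-0.046519) = 0.0983.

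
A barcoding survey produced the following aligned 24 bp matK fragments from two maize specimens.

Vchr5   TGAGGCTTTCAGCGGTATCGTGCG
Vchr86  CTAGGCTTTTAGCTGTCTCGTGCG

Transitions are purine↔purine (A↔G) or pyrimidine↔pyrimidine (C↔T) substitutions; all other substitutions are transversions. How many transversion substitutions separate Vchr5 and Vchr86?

Differing sites — 1:T/C (Ti); 2:G/T (Tv); 10:C/T (Ti); 14:G/T (Tv); 17:A/C (Tv).
Of the 5 differences, 2 transitions and 3 transversions, so the answer is 3.

3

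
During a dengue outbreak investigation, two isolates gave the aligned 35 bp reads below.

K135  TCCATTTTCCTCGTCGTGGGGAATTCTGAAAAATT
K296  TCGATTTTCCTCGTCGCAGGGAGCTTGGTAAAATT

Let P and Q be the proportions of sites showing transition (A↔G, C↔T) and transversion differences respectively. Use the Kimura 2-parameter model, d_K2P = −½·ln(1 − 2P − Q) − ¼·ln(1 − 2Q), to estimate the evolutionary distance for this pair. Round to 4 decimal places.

Differing sites — 3:C/G (Tv); 17:T/C (Ti); 18:G/A (Ti); 23:A/G (Ti); 24:T/C (Ti); 26:C/T (Ti); 27:T/G (Tv); 29:A/T (Tv).
Of the 8 differences, 5 transitions and 3 transversions over 35 sites: P = 5/35 = 0.142857, Q = 3/35 = 0.085714.
d = −0.5·ln(0.628572) − 0.25·ln(0.828572) = −0.5·(-0.464305) − 0.25·(-0.188052) = 0.2792.

0.2792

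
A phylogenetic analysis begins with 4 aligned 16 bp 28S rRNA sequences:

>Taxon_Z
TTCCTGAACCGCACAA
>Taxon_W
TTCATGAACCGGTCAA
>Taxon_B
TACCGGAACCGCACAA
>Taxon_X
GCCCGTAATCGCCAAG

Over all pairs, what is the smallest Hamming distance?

Pairwise Hamming distances:
  Taxon_Z vs Taxon_W: 3
  Taxon_Z vs Taxon_B: 2
  Taxon_Z vs Taxon_X: 8
  Taxon_W vs Taxon_B: 5
  Taxon_W vs Taxon_X: 10
  Taxon_B vs Taxon_X: 7
The smallest is 2, between Taxon_Z and Taxon_B.

2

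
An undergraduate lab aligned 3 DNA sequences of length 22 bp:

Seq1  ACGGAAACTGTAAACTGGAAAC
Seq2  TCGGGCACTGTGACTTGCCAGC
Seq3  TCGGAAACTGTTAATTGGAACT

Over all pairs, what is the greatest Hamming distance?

Pairwise Hamming distances:
  Seq1 vs Seq2: 9
  Seq1 vs Seq3: 5
  Seq2 vs Seq3: 8
The largest is 9, between Seq1 and Seq2.

9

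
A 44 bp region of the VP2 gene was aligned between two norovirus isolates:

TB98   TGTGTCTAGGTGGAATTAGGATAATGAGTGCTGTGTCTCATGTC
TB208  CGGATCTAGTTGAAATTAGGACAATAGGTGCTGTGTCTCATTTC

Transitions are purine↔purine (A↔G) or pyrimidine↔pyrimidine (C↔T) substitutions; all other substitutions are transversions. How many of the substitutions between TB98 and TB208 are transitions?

6

Differing sites — 1:T/C (Ti); 3:T/G (Tv); 4:G/A (Ti); 10:G/T (Tv); 13:G/A (Ti); 22:T/C (Ti); 26:G/A (Ti); 27:A/G (Ti); 42:G/T (Tv).
Of the 9 differences, 6 transitions and 3 transversions, so the answer is 6.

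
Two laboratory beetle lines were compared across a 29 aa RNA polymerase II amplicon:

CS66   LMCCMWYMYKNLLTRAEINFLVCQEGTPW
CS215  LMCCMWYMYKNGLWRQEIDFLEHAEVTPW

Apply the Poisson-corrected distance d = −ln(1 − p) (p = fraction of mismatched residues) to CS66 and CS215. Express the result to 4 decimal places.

0.3228

Mismatches occur at site 12 (L↔G), site 14 (T↔W), site 16 (A↔Q), site 19 (N↔D), site 22 (V↔E), site 23 (C↔H), site 24 (Q↔A), site 26 (G↔V).
p = 8/29 = 0.275862.
d = −ln(1 − 0.275862) = −ln(0.724138) = 0.3228.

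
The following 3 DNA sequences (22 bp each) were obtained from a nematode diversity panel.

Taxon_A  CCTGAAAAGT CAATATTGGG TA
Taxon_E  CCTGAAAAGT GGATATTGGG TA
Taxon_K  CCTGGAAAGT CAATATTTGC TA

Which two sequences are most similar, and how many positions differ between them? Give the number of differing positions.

Pairwise Hamming distances:
  Taxon_A vs Taxon_E: 2
  Taxon_A vs Taxon_K: 3
  Taxon_E vs Taxon_K: 5
The smallest is 2, between Taxon_A and Taxon_E.

2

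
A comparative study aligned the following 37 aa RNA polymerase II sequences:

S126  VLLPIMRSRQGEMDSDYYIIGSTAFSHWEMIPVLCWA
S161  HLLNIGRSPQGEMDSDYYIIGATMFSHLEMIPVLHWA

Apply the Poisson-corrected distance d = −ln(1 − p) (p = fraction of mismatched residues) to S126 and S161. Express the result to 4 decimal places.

0.2436

Differing sites — 1:V/H; 4:P/N; 6:M/G; 9:R/P; 22:S/A; 24:A/M; 28:W/L; 35:C/H.
p = 8/37 = 0.216216.
d = −ln(1 − 0.216216) = −ln(0.783784) = 0.2436.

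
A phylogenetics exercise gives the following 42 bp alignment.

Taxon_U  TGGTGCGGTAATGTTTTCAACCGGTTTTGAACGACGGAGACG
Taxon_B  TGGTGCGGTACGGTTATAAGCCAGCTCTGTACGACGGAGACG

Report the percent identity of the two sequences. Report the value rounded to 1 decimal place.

78.6%

Differing sites — 11:A/C; 12:T/G; 16:T/A; 18:C/A; 20:A/G; 23:G/A; 25:T/C; 27:T/C; 30:A/T.
33 of the 42 sites match, so the percent identity is 33/42 × 100 = 78.6%.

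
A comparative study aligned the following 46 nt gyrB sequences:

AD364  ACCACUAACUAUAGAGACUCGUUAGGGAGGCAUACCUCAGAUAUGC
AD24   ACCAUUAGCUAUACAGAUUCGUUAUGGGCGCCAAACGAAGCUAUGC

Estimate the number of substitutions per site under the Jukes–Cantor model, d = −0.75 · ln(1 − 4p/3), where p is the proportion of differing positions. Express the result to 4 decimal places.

Mismatches occur at site 5 (C↔U), site 8 (A↔G), site 14 (G↔C), site 18 (C↔U), site 25 (G↔U), site 28 (A↔G), site 29 (G↔C), site 32 (A↔C), site 33 (U↔A), site 35 (C↔A), site 37 (U↔G), site 38 (C↔A), site 41 (A↔C).
p = 13/46 = 0.282609.
d = −0.75 · ln(1 − (4/3)·0.282609) = −0.75 · ln(0.623188) = −0.75 · (-0.472907) = 0.3547.

0.3547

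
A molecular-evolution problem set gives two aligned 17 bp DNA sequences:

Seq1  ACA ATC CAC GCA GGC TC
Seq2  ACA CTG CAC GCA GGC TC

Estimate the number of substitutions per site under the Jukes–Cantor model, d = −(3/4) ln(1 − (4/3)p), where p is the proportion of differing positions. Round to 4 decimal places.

0.1280

The sequences differ at positions 4 (A/C), 6 (C/G).
p = 2/17 = 0.117647.
d = −0.75 · ln(1 − (4/3)·0.117647) = −0.75 · ln(0.843137) = −0.75 · (-0.170626) = 0.1280.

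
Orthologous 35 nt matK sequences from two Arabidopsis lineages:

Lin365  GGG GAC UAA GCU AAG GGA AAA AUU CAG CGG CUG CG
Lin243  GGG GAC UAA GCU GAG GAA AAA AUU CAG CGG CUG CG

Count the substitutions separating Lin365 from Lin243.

The sequences differ at positions 13 (A/G), 17 (G/A).
That gives 2 mismatches out of 35 aligned sites, so the Hamming distance is 2.

2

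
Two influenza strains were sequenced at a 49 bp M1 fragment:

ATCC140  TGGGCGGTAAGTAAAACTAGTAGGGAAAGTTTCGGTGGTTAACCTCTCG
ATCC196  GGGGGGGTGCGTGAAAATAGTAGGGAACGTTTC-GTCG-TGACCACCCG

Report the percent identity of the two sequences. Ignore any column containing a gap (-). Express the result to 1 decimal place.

Excluding the 2 gap columns leaves 47 comparable sites.
The sequences differ at positions 1 (T/G), 5 (C/G), 9 (A/G), 10 (A/C), 13 (A/G), 17 (C/A), 28 (A/C), 37 (G/C), 41 (A/G), 45 (T/A), 47 (T/C).
36 of the 47 comparable sites match, so the percent identity is 36/47 × 100 = 76.6%.

76.6%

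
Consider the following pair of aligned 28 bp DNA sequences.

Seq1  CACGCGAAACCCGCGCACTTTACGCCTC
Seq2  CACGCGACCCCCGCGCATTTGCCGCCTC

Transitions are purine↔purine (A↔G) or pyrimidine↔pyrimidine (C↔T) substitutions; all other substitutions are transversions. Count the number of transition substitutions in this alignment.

The sequences differ at positions 8 (A/C, transversion), 9 (A/C, transversion), 18 (C/T, transition), 21 (T/G, transversion), 22 (A/C, transversion).
Of the 5 differences, 1 transition and 4 transversions, so the answer is 1.

1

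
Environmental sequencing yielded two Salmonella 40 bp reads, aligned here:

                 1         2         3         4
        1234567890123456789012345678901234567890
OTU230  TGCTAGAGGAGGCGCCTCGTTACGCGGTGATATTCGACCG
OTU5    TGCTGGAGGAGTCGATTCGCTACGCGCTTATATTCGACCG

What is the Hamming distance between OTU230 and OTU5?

7

Differing sites — 5:A/G; 12:G/T; 15:C/A; 16:C/T; 20:T/C; 27:G/C; 29:G/T.
That gives 7 mismatches out of 40 aligned sites, so the Hamming distance is 7.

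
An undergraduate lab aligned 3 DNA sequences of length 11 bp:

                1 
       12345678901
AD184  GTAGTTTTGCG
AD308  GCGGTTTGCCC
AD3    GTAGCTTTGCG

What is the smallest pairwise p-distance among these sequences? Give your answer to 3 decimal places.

Pairwise Hamming distances:
  AD184 vs AD308: 5
  AD184 vs AD3: 1
  AD308 vs AD3: 6
The smallest is 1 mismatch, between AD184 and AD3; p = 1/11 = 0.091.

0.091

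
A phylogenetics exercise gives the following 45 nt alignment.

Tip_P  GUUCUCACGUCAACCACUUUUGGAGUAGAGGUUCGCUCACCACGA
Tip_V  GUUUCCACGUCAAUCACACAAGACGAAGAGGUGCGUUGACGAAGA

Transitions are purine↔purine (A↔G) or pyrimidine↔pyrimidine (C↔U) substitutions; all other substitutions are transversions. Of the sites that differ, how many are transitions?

6

Mismatches occur at site 4 (C/U, transition), site 5 (U/C, transition), site 14 (C/U, transition), site 18 (U/A, transversion), site 19 (U/C, transition), site 20 (U/A, transversion), site 21 (U/A, transversion), site 23 (G/A, transition), site 24 (A/C, transversion), site 26 (U/A, transversion), site 33 (U/G, transversion), site 36 (C/U, transition), site 38 (C/G, transversion), site 41 (C/G, transversion), site 43 (C/A, transversion).
Of the 15 differences, 6 transitions and 9 transversions, so the answer is 6.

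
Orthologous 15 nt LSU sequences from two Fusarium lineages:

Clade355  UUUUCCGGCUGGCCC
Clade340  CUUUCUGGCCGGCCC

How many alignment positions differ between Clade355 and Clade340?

3

Mismatches occur at site 1 (U↔C), site 6 (C↔U), site 10 (U↔C).
That gives 3 mismatches out of 15 aligned sites, so the Hamming distance is 3.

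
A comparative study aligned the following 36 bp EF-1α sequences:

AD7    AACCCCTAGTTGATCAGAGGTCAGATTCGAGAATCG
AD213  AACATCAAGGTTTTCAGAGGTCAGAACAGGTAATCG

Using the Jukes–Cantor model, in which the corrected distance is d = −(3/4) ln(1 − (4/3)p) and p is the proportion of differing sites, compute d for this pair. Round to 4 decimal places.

0.3924

Mismatches occur at site 4 (C↔A), site 5 (C↔T), site 7 (T↔A), site 10 (T↔G), site 12 (G↔T), site 13 (A↔T), site 26 (T↔A), site 27 (T↔C), site 28 (C↔A), site 30 (A↔G), site 31 (G↔T).
p = 11/36 = 0.305556.
d = −0.75 · ln(1 − (4/3)·0.305556) = −0.75 · ln(0.592592) = −0.75 · (-0.523249) = 0.3924.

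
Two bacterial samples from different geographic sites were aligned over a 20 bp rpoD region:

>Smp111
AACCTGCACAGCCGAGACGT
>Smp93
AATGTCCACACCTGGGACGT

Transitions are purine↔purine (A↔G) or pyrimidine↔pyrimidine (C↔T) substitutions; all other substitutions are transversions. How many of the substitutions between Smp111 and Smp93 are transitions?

Differing sites — 3:C/T (Ti); 4:C/G (Tv); 6:G/C (Tv); 11:G/C (Tv); 13:C/T (Ti); 15:A/G (Ti).
Of the 6 differences, 3 transitions and 3 transversions, so the answer is 3.

3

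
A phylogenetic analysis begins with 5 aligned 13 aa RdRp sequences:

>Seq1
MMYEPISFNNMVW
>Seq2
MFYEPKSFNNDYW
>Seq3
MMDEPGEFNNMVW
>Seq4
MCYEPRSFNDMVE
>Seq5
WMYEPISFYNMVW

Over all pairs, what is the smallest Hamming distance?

2

Pairwise Hamming distances:
  Seq1 vs Seq2: 4
  Seq1 vs Seq3: 3
  Seq1 vs Seq4: 4
  Seq1 vs Seq5: 2
  Seq2 vs Seq3: 6
  Seq2 vs Seq4: 6
  Seq2 vs Seq5: 6
  Seq3 vs Seq4: 6
  Seq3 vs Seq5: 5
  Seq4 vs Seq5: 6
The smallest is 2, between Seq1 and Seq5.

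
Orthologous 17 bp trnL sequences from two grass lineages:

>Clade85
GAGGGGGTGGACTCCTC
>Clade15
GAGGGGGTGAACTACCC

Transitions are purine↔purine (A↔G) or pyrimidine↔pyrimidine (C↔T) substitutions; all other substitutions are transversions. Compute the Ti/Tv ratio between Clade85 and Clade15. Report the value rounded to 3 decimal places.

2.000

The sequences differ at positions 10 (G/A, transition), 14 (C/A, transversion), 16 (T/C, transition).
Of the 3 differences, 2 transitions and 1 transversion, so Ti/Tv = 2/1 = 2.000.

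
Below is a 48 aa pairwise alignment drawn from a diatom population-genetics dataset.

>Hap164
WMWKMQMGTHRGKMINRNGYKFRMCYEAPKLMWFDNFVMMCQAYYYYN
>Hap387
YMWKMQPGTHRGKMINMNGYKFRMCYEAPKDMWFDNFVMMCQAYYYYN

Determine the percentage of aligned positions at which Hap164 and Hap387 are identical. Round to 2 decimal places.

Mismatches occur at site 1 (W↔Y), site 7 (M↔P), site 17 (R↔M), site 31 (L↔D).
44 of the 48 sites match, so the percent identity is 44/48 × 100 = 91.67%.

91.67%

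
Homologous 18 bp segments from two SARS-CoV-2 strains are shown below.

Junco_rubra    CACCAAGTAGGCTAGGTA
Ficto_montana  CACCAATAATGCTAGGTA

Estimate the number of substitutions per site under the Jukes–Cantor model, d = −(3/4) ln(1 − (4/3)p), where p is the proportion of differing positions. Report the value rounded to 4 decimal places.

0.1885

The sequences differ at positions 7 (G/T), 8 (T/A), 10 (G/T).
p = 3/18 = 0.166667.
d = −0.75 · ln(1 − (4/3)·0.166667) = −0.75 · ln(0.777777) = −0.75 · (-0.251315) = 0.1885.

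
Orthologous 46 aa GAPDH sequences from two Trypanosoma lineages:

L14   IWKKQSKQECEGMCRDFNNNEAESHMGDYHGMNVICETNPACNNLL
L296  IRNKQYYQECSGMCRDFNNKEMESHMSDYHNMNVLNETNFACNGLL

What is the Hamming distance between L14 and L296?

13

Differing sites — 2:W/R; 3:K/N; 6:S/Y; 7:K/Y; 11:E/S; 20:N/K; 22:A/M; 27:G/S; 31:G/N; 35:I/L; 36:C/N; 40:P/F; 44:N/G.
That gives 13 mismatches out of 46 aligned sites, so the Hamming distance is 13.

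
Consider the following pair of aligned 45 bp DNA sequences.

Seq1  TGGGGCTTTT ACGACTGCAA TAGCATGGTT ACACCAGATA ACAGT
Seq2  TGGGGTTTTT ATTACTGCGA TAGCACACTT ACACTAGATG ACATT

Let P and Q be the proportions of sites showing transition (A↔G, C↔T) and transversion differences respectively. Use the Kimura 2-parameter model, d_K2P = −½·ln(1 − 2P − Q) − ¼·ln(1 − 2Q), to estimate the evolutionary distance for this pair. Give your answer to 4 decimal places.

Mismatches occur at site 6 (C→T, transition), site 12 (C→T, transition), site 13 (G→T, transversion), site 19 (A→G, transition), site 26 (T→C, transition), site 27 (G→A, transition), site 28 (G→C, transversion), site 35 (C→T, transition), site 40 (A→G, transition), site 44 (G→T, transversion).
Of the 10 differences, 7 transitions and 3 transversions over 45 sites: P = 7/45 = 0.155556, Q = 3/45 = 0.066667.
d = −0.5·ln(0.622221) − 0.25·ln(0.866666) = −0.5·(-0.474460) − 0.25·(-0.143102) = 0.2730.

0.2730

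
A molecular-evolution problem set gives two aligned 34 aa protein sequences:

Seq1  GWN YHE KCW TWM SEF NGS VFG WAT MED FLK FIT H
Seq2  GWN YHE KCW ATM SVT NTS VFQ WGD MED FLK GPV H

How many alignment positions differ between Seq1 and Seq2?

11

Differing sites — 10:T/A; 11:W/T; 14:E/V; 15:F/T; 17:G/T; 21:G/Q; 23:A/G; 24:T/D; 31:F/G; 32:I/P; 33:T/V.
That gives 11 mismatches out of 34 aligned sites, so the Hamming distance is 11.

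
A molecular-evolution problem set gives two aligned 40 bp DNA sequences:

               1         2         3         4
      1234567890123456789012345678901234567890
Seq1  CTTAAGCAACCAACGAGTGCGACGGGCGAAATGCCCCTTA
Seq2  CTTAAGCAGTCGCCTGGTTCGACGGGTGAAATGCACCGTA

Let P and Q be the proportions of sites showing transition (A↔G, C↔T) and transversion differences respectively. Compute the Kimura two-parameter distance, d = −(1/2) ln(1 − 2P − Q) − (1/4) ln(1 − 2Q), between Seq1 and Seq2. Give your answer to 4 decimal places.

Differing sites — 9:A/G (Ti); 10:C/T (Ti); 12:A/G (Ti); 13:A/C (Tv); 15:G/T (Tv); 16:A/G (Ti); 19:G/T (Tv); 27:C/T (Ti); 35:C/A (Tv); 38:T/G (Tv).
Of the 10 differences, 5 transitions and 5 transversions over 40 sites: P = 5/40 = 0.125000, Q = 5/40 = 0.125000.
d = −0.5·ln(0.625000) − 0.25·ln(0.750000) = −0.5·(-0.470004) − 0.25·(-0.287682) = 0.3069.

0.3069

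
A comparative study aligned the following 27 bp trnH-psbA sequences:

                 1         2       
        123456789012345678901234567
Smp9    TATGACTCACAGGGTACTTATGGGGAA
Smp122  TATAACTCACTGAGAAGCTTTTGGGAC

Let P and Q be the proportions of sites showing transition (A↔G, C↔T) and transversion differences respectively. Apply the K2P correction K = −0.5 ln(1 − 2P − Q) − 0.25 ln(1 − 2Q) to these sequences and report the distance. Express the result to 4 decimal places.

Differing sites — 4:G/A (Ti); 11:A/T (Tv); 13:G/A (Ti); 15:T/A (Tv); 17:C/G (Tv); 18:T/C (Ti); 20:A/T (Tv); 22:G/T (Tv); 27:A/C (Tv).
Of the 9 differences, 3 transitions and 6 transversions over 27 sites: P = 3/27 = 0.111111, Q = 6/27 = 0.222222.
d = −0.5·ln(0.555556) − 0.25·ln(0.555556) = −0.5·(-0.587786) − 0.25·(-0.587786) = 0.4408.

0.4408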